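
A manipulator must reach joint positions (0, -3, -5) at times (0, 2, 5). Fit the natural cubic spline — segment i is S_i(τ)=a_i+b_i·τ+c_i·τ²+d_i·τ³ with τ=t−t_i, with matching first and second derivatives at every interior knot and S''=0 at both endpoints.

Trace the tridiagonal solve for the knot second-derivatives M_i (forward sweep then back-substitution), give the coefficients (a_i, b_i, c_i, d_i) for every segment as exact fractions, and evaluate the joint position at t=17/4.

Δ: Δ0=-3/2, Δ1=-2/3
row 1: diag=10, rhs=5; c'=3/10, d'=1/2
back: M1=1/2
M: M0=0, M1=1/2, M2=0
seg 0: a=0, c=M0/2=0, d=(M1−M0)/(6·2)=1/24, b=Δ0−h0·(2M0+M1)/6=-5/3
seg 1: a=-3, c=M1/2=1/4, d=(M2−M1)/(6·3)=-1/36, b=Δ1−h1·(2M1+M2)/6=-7/6
t_q=17/4 → seg 1, τ=9/4; S=-3+-7/6·τ+1/4·τ²+-1/36·τ³=-1197/256

  seg 0: a=0 b=-5/3 c=0 d=1/24
  seg 1: a=-3 b=-7/6 c=1/4 d=-1/36
S(17/4) = -1197/256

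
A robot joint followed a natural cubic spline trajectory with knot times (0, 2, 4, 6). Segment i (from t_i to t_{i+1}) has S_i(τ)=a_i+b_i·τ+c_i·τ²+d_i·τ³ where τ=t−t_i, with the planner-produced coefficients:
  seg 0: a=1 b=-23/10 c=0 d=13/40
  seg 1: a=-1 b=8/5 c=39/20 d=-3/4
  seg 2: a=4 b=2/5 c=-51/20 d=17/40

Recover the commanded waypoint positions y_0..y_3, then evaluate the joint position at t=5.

y_0=1 y_1=-1 y_2=4 y_3=-2
S(5) = 91/40

y_0 = S_0(0) = a_0 = 1
y_1 = S_1(0) = a_1 = -1
y_2 = S_2(0) = a_2 = 4
y_3 = S_2(2) = -2
t_q=5 is in segment 2 (τ=1); S_2(τ)=91/40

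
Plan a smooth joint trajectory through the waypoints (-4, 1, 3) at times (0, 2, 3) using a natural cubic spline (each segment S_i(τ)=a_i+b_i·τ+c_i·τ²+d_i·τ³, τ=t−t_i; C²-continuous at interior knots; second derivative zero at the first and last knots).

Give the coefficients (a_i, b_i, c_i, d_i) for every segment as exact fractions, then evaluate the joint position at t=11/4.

Δ: Δ0=5/2, Δ1=2
row 1: diag=6, rhs=-3; c'=1/6, d'=-1/2
back: M1=-1/2
M: M0=0, M1=-1/2, M2=0
seg 0: a=-4, c=M0/2=0, d=(M1−M0)/(6·2)=-1/24, b=Δ0−h0·(2M0+M1)/6=8/3
seg 1: a=1, c=M1/2=-1/4, d=(M2−M1)/(6·1)=1/12, b=Δ1−h1·(2M1+M2)/6=13/6
t_q=11/4 → seg 1, τ=3/4; S=1+13/6·τ+-1/4·τ²+1/12·τ³=645/256

  seg 0: a=-4 b=8/3 c=0 d=-1/24
  seg 1: a=1 b=13/6 c=-1/4 d=1/12
S(11/4) = 645/256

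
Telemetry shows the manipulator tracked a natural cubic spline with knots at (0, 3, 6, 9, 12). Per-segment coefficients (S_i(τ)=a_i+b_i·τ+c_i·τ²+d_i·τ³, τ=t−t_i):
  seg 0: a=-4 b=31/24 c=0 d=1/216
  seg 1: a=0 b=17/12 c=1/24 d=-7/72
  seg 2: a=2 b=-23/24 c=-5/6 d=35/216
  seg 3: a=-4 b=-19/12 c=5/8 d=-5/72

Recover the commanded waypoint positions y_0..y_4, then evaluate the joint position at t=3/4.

y_0=-4 y_1=0 y_2=2 y_3=-4 y_4=-5
S(3/4) = -1551/512

y_0 = S_0(0) = a_0 = -4
y_1 = S_1(0) = a_1 = 0
y_2 = S_2(0) = a_2 = 2
y_3 = S_3(0) = a_3 = -4
y_4 = S_3(3) = -5
t_q=3/4 is in segment 0 (τ=3/4); S_0(τ)=-1551/512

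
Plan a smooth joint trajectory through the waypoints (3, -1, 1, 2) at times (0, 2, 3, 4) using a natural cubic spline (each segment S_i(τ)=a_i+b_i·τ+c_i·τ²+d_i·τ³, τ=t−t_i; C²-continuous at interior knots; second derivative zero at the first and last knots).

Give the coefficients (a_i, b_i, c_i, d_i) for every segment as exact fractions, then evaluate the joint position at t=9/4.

Δ: Δ0=-2, Δ1=2, Δ2=1
row 1: diag=6, rhs=24; c'=1/6, d'=4
row 2: denom=4−1·1/6=23/6; d'=(-6−1·4)/(23/6)=-60/23
back: M2=-60/23
back: M1=4−1/6·-60/23=102/23
M: M0=0, M1=102/23, M2=-60/23, M3=0
seg 0: a=3, c=M0/2=0, d=(M1−M0)/(6·2)=17/46, b=Δ0−h0·(2M0+M1)/6=-80/23
seg 1: a=-1, c=M1/2=51/23, d=(M2−M1)/(6·1)=-27/23, b=Δ1−h1·(2M1+M2)/6=22/23
seg 2: a=1, c=M2/2=-30/23, d=(M3−M2)/(6·1)=10/23, b=Δ2−h2·(2M2+M3)/6=43/23
t_q=9/4 → seg 1, τ=1/4; S=-1+22/23·τ+51/23·τ²+-27/23·τ³=-41/64

  seg 0: a=3 b=-80/23 c=0 d=17/46
  seg 1: a=-1 b=22/23 c=51/23 d=-27/23
  seg 2: a=1 b=43/23 c=-30/23 d=10/23
S(9/4) = -41/64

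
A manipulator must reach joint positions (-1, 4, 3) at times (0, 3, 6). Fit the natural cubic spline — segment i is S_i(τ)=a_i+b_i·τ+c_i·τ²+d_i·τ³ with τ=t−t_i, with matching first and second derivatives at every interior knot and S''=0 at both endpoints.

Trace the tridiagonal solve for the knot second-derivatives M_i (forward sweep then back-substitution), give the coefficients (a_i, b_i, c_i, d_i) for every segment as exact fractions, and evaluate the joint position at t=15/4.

  seg 0: a=-1 b=13/6 c=0 d=-1/18
  seg 1: a=4 b=2/3 c=-1/2 d=1/18
S(15/4) = 543/128

Δ: Δ0=5/3, Δ1=-1/3
row 1: diag=12, rhs=-12; c'=1/4, d'=-1
back: M1=-1
M: M0=0, M1=-1, M2=0
seg 0: a=-1, c=M0/2=0, d=(M1−M0)/(6·3)=-1/18, b=Δ0−h0·(2M0+M1)/6=13/6
seg 1: a=4, c=M1/2=-1/2, d=(M2−M1)/(6·3)=1/18, b=Δ1−h1·(2M1+M2)/6=2/3
t_q=15/4 → seg 1, τ=3/4; S=4+2/3·τ+-1/2·τ²+1/18·τ³=543/128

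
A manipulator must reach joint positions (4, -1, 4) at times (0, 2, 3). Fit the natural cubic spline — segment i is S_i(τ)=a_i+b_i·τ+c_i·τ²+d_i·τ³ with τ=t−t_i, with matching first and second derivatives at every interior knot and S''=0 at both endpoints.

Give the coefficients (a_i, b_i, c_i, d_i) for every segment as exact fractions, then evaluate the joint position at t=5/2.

  seg 0: a=4 b=-5 c=0 d=5/8
  seg 1: a=-1 b=5/2 c=15/4 d=-5/4
S(5/2) = 33/32

Δ: Δ0=-5/2, Δ1=5
row 1: diag=6, rhs=45; c'=1/6, d'=15/2
back: M1=15/2
M: M0=0, M1=15/2, M2=0
seg 0: a=4, c=M0/2=0, d=(M1−M0)/(6·2)=5/8, b=Δ0−h0·(2M0+M1)/6=-5
seg 1: a=-1, c=M1/2=15/4, d=(M2−M1)/(6·1)=-5/4, b=Δ1−h1·(2M1+M2)/6=5/2
t_q=5/2 → seg 1, τ=1/2; S=-1+5/2·τ+15/4·τ²+-5/4·τ³=33/32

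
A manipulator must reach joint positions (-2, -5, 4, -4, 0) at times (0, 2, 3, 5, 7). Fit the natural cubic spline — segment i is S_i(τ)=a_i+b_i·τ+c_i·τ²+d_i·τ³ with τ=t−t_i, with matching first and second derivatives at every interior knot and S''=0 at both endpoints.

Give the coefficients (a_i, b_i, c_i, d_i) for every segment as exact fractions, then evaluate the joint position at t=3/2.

Δ: Δ0=-3/2, Δ1=9, Δ2=-4, Δ3=2
row 1: diag=6, rhs=63; c'=1/6, d'=21/2
row 2: denom=6−1·1/6=35/6; d'=(-78−1·21/2)/(35/6)=-531/35
row 3: denom=8−2·12/35=256/35; d'=(36−2·-531/35)/(256/35)=1161/128
back: M3=1161/128
back: M2=-531/35−12/35·1161/128=-585/32
back: M1=21/2−1/6·-585/32=867/64
M: M0=0, M1=867/64, M2=-585/32, M3=1161/128, M4=0
seg 0: a=-2, c=M0/2=0, d=(M1−M0)/(6·2)=289/256, b=Δ0−h0·(2M0+M1)/6=-385/64
seg 1: a=-5, c=M1/2=867/128, d=(M2−M1)/(6·1)=-679/128, b=Δ1−h1·(2M1+M2)/6=241/32
seg 2: a=4, c=M2/2=-585/64, d=(M3−M2)/(6·2)=1167/512, b=Δ2−h2·(2M2+M3)/6=661/128
seg 3: a=-4, c=M3/2=1161/256, d=(M4−M3)/(6·2)=-387/512, b=Δ3−h3·(2M3+M4)/6=-259/64
t_q=3/2 → seg 0, τ=3/2; S=-2+-385/64·τ+0·τ²+289/256·τ³=-14773/2048

  seg 0: a=-2 b=-385/64 c=0 d=289/256
  seg 1: a=-5 b=241/32 c=867/128 d=-679/128
  seg 2: a=4 b=661/128 c=-585/64 d=1167/512
  seg 3: a=-4 b=-259/64 c=1161/256 d=-387/512
S(3/2) = -14773/2048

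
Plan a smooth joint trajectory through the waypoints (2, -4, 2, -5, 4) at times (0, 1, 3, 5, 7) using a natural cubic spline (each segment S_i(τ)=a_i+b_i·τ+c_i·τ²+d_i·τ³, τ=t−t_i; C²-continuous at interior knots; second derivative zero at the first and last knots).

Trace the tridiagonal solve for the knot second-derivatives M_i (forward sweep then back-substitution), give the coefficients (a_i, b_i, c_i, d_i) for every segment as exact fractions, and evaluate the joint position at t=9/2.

  seg 0: a=2 b=-661/82 c=0 d=169/82
  seg 1: a=-4 b=-77/41 c=507/82 d=-307/164
  seg 2: a=2 b=16/41 c=-207/41 d=509/328
  seg 3: a=-5 b=-97/82 c=699/164 d=-233/328
S(9/2) = -9281/2624

Δ: Δ0=-6, Δ1=3, Δ2=-7/2, Δ3=9/2
row 1: diag=6, rhs=54; c'=1/3, d'=9
row 2: denom=8−2·1/3=22/3; d'=(-39−2·9)/(22/3)=-171/22
row 3: denom=8−2·3/11=82/11; d'=(48−2·-171/22)/(82/11)=699/82
back: M3=699/82
back: M2=-171/22−3/11·699/82=-414/41
back: M1=9−1/3·-414/41=507/41
M: M0=0, M1=507/41, M2=-414/41, M3=699/82, M4=0
seg 0: a=2, c=M0/2=0, d=(M1−M0)/(6·1)=169/82, b=Δ0−h0·(2M0+M1)/6=-661/82
seg 1: a=-4, c=M1/2=507/82, d=(M2−M1)/(6·2)=-307/164, b=Δ1−h1·(2M1+M2)/6=-77/41
seg 2: a=2, c=M2/2=-207/41, d=(M3−M2)/(6·2)=509/328, b=Δ2−h2·(2M2+M3)/6=16/41
seg 3: a=-5, c=M3/2=699/164, d=(M4−M3)/(6·2)=-233/328, b=Δ3−h3·(2M3+M4)/6=-97/82
t_q=9/2 → seg 2, τ=3/2; S=2+16/41·τ+-207/41·τ²+509/328·τ³=-9281/2624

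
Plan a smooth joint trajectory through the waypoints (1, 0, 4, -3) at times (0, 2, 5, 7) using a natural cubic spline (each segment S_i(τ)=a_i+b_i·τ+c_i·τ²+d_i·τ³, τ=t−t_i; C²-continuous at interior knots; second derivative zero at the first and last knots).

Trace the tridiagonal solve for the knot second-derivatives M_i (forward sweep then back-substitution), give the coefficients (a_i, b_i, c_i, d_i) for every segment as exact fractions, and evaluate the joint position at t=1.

Δ: Δ0=-1/2, Δ1=4/3, Δ2=-7/2
row 1: diag=10, rhs=11; c'=3/10, d'=11/10
row 2: denom=10−3·3/10=91/10; d'=(-29−3·11/10)/(91/10)=-323/91
back: M2=-323/91
back: M1=11/10−3/10·-323/91=197/91
M: M0=0, M1=197/91, M2=-323/91, M3=0
seg 0: a=1, c=M0/2=0, d=(M1−M0)/(6·2)=197/1092, b=Δ0−h0·(2M0+M1)/6=-667/546
seg 1: a=0, c=M1/2=197/182, d=(M2−M1)/(6·3)=-20/63, b=Δ1−h1·(2M1+M2)/6=515/546
seg 2: a=4, c=M2/2=-323/182, d=(M3−M2)/(6·2)=323/1092, b=Δ2−h2·(2M2+M3)/6=-619/546
t_q=1 → seg 0, τ=1; S=1+-667/546·τ+0·τ²+197/1092·τ³=-15/364

  seg 0: a=1 b=-667/546 c=0 d=197/1092
  seg 1: a=0 b=515/546 c=197/182 d=-20/63
  seg 2: a=4 b=-619/546 c=-323/182 d=323/1092
S(1) = -15/364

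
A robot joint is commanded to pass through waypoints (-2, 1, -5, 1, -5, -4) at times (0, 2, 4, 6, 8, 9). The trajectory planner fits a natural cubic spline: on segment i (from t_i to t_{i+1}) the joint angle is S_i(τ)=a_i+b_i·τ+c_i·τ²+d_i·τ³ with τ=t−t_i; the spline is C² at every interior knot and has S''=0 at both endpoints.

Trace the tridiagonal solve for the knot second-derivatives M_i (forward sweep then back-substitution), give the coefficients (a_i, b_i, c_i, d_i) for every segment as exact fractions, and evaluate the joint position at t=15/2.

Δ: Δ0=3/2, Δ1=-3, Δ2=3, Δ3=-3, Δ4=1
row 1: diag=8, rhs=-27; c'=1/4, d'=-27/8
row 2: denom=8−2·1/4=15/2; d'=(36−2·-27/8)/(15/2)=57/10
row 3: denom=8−2·4/15=112/15; d'=(-36−2·57/10)/(112/15)=-711/112
row 4: denom=6−2·15/56=153/28; d'=(24−2·-711/112)/(153/28)=685/102
back: M4=685/102
back: M3=-711/112−15/56·685/102=-277/34
back: M2=57/10−4/15·-277/34=803/102
back: M1=-27/8−1/4·803/102=-545/102
M: M0=0, M1=-545/102, M2=803/102, M3=-277/34, M4=685/102, M5=0
seg 0: a=-2, c=M0/2=0, d=(M1−M0)/(6·2)=-545/1224, b=Δ0−h0·(2M0+M1)/6=502/153
seg 1: a=1, c=M1/2=-545/204, d=(M2−M1)/(6·2)=337/306, b=Δ1−h1·(2M1+M2)/6=-631/306
seg 2: a=-5, c=M2/2=803/204, d=(M3−M2)/(6·2)=-817/612, b=Δ2−h2·(2M2+M3)/6=143/306
seg 3: a=1, c=M3/2=-277/68, d=(M4−M3)/(6·2)=379/306, b=Δ3−h3·(2M3+M4)/6=59/306
seg 4: a=-5, c=M4/2=685/204, d=(M5−M4)/(6·1)=-685/612, b=Δ4−h4·(2M4+M5)/6=-379/306
t_q=15/2 → seg 3, τ=3/2; S=1+59/306·τ+-277/68·τ²+379/306·τ³=-377/102

  seg 0: a=-2 b=502/153 c=0 d=-545/1224
  seg 1: a=1 b=-631/306 c=-545/204 d=337/306
  seg 2: a=-5 b=143/306 c=803/204 d=-817/612
  seg 3: a=1 b=59/306 c=-277/68 d=379/306
  seg 4: a=-5 b=-379/306 c=685/204 d=-685/612
S(15/2) = -377/102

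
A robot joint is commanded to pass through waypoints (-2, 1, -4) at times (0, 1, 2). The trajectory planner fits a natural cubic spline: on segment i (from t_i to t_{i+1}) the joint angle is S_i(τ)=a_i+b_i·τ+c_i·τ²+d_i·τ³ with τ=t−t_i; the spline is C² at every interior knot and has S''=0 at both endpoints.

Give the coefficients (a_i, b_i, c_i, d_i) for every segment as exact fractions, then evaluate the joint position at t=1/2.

Δ: Δ0=3, Δ1=-5
row 1: diag=4, rhs=-48; c'=1/4, d'=-12
back: M1=-12
M: M0=0, M1=-12, M2=0
seg 0: a=-2, c=M0/2=0, d=(M1−M0)/(6·1)=-2, b=Δ0−h0·(2M0+M1)/6=5
seg 1: a=1, c=M1/2=-6, d=(M2−M1)/(6·1)=2, b=Δ1−h1·(2M1+M2)/6=-1
t_q=1/2 → seg 0, τ=1/2; S=-2+5·τ+0·τ²+-2·τ³=1/4

  seg 0: a=-2 b=5 c=0 d=-2
  seg 1: a=1 b=-1 c=-6 d=2
S(1/2) = 1/4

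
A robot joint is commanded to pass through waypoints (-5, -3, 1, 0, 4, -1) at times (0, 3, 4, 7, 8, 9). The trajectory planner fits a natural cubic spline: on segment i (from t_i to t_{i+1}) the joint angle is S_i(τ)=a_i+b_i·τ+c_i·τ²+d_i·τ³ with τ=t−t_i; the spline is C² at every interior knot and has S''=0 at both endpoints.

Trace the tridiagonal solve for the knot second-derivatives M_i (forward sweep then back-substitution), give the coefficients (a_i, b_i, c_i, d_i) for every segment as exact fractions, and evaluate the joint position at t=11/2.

Δ: Δ0=2/3, Δ1=4, Δ2=-1/3, Δ3=4, Δ4=-5
row 1: diag=8, rhs=20; c'=1/8, d'=5/2
row 2: denom=8−1·1/8=63/8; d'=(-26−1·5/2)/(63/8)=-76/21
row 3: denom=8−3·8/21=48/7; d'=(26−3·-76/21)/(48/7)=43/8
row 4: denom=4−1·7/48=185/48; d'=(-54−1·43/8)/(185/48)=-570/37
back: M4=-570/37
back: M3=43/8−7/48·-570/37=282/37
back: M2=-76/21−8/21·282/37=-724/111
back: M1=5/2−1/8·-724/111=368/111
M: M0=0, M1=368/111, M2=-724/111, M3=282/37, M4=-570/37, M5=0
seg 0: a=-5, c=M0/2=0, d=(M1−M0)/(6·3)=184/999, b=Δ0−h0·(2M0+M1)/6=-110/111
seg 1: a=-3, c=M1/2=184/111, d=(M2−M1)/(6·1)=-182/111, b=Δ1−h1·(2M1+M2)/6=442/111
seg 2: a=1, c=M2/2=-362/111, d=(M3−M2)/(6·3)=785/999, b=Δ2−h2·(2M2+M3)/6=88/37
seg 3: a=0, c=M3/2=141/37, d=(M4−M3)/(6·1)=-142/37, b=Δ3−h3·(2M3+M4)/6=149/37
seg 4: a=4, c=M4/2=-285/37, d=(M5−M4)/(6·1)=95/37, b=Δ4−h4·(2M4+M5)/6=5/37
t_q=11/2 → seg 2, τ=3/2; S=1+88/37·τ+-362/111·τ²+785/999·τ³=-35/296

  seg 0: a=-5 b=-110/111 c=0 d=184/999
  seg 1: a=-3 b=442/111 c=184/111 d=-182/111
  seg 2: a=1 b=88/37 c=-362/111 d=785/999
  seg 3: a=0 b=149/37 c=141/37 d=-142/37
  seg 4: a=4 b=5/37 c=-285/37 d=95/37
S(11/2) = -35/296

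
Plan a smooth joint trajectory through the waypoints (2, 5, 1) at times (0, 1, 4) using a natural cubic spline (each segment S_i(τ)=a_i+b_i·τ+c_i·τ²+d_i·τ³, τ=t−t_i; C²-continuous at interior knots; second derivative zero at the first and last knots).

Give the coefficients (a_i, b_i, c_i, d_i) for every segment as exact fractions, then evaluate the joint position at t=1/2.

Δ: Δ0=3, Δ1=-4/3
row 1: diag=8, rhs=-26; c'=3/8, d'=-13/4
back: M1=-13/4
M: M0=0, M1=-13/4, M2=0
seg 0: a=2, c=M0/2=0, d=(M1−M0)/(6·1)=-13/24, b=Δ0−h0·(2M0+M1)/6=85/24
seg 1: a=5, c=M1/2=-13/8, d=(M2−M1)/(6·3)=13/72, b=Δ1−h1·(2M1+M2)/6=23/12
t_q=1/2 → seg 0, τ=1/2; S=2+85/24·τ+0·τ²+-13/24·τ³=237/64

  seg 0: a=2 b=85/24 c=0 d=-13/24
  seg 1: a=5 b=23/12 c=-13/8 d=13/72
S(1/2) = 237/64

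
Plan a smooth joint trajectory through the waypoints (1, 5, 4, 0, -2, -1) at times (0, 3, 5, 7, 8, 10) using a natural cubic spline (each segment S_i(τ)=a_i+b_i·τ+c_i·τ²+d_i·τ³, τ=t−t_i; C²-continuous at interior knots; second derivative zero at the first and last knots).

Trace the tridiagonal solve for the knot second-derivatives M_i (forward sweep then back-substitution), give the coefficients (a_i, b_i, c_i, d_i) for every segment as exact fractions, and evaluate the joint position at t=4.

  seg 0: a=1 b=13049/7260 c=0 d=-1123/21780
  seg 1: a=5 b=1471/3630 c=-1123/2420 d=83/14520
  seg 2: a=4 b=-2509/1815 c=-52/121 d=439/7260
  seg 3: a=0 b=-392/165 c=-81/1210 d=1607/3630
  seg 4: a=-2 b=-4289/3630 c=763/605 d=-763/3630
S(4) = 23943/4840

Δ: Δ0=4/3, Δ1=-1/2, Δ2=-2, Δ3=-2, Δ4=1/2
row 1: diag=10, rhs=-11; c'=1/5, d'=-11/10
row 2: denom=8−2·1/5=38/5; d'=(-9−2·-11/10)/(38/5)=-17/19
row 3: denom=6−2·5/19=104/19; d'=(0−2·-17/19)/(104/19)=17/52
row 4: denom=6−1·19/104=605/104; d'=(15−1·17/52)/(605/104)=1526/605
back: M4=1526/605
back: M3=17/52−19/104·1526/605=-81/605
back: M2=-17/19−5/19·-81/605=-104/121
back: M1=-11/10−1/5·-104/121=-1123/1210
M: M0=0, M1=-1123/1210, M2=-104/121, M3=-81/605, M4=1526/605, M5=0
seg 0: a=1, c=M0/2=0, d=(M1−M0)/(6·3)=-1123/21780, b=Δ0−h0·(2M0+M1)/6=13049/7260
seg 1: a=5, c=M1/2=-1123/2420, d=(M2−M1)/(6·2)=83/14520, b=Δ1−h1·(2M1+M2)/6=1471/3630
seg 2: a=4, c=M2/2=-52/121, d=(M3−M2)/(6·2)=439/7260, b=Δ2−h2·(2M2+M3)/6=-2509/1815
seg 3: a=0, c=M3/2=-81/1210, d=(M4−M3)/(6·1)=1607/3630, b=Δ3−h3·(2M3+M4)/6=-392/165
seg 4: a=-2, c=M4/2=763/605, d=(M5−M4)/(6·2)=-763/3630, b=Δ4−h4·(2M4+M5)/6=-4289/3630
t_q=4 → seg 1, τ=1; S=5+1471/3630·τ+-1123/2420·τ²+83/14520·τ³=23943/4840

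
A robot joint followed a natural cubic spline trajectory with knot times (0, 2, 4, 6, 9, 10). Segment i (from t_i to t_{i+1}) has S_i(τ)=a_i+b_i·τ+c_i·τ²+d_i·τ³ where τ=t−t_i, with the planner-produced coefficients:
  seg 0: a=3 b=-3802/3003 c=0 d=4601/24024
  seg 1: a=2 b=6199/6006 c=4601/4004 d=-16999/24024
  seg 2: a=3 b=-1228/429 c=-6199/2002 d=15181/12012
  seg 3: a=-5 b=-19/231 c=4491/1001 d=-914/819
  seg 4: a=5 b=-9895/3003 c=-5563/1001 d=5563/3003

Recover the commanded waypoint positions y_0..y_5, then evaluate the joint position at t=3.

y_0 = S_0(0) = a_0 = 3
y_1 = S_1(0) = a_1 = 2
y_2 = S_2(0) = a_2 = 3
y_3 = S_3(0) = a_3 = -5
y_4 = S_4(0) = a_4 = 5
y_5 = S_4(1) = -2
t_q=3 is in segment 1 (τ=1); S_1(τ)=27817/8008

y_0=3 y_1=2 y_2=3 y_3=-5 y_4=5 y_5=-2
S(3) = 27817/8008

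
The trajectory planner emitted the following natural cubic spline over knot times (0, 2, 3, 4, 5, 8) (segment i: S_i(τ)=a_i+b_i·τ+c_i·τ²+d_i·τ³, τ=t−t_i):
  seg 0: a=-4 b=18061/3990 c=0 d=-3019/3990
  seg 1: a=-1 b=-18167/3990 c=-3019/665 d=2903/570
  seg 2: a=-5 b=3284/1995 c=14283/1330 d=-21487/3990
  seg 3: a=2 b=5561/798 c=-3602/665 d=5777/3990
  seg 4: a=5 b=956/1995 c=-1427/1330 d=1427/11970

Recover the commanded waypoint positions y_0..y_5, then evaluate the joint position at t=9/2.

y_0 = S_0(0) = a_0 = -4
y_1 = S_1(0) = a_1 = -1
y_2 = S_2(0) = a_2 = -5
y_3 = S_3(0) = a_3 = 2
y_4 = S_4(0) = a_4 = 5
y_5 = S_4(3) = 0
t_q=9/2 is in segment 3 (τ=1/2); S_3(τ)=6553/1520

y_0=-4 y_1=-1 y_2=-5 y_3=2 y_4=5 y_5=0
S(9/2) = 6553/1520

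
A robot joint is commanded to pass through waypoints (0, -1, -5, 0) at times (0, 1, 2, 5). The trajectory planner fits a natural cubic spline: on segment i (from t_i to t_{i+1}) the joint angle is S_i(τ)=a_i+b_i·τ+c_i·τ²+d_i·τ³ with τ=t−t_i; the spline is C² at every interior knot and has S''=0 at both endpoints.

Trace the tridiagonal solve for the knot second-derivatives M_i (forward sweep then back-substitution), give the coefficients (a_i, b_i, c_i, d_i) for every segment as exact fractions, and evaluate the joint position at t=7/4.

  seg 0: a=0 b=-4/93 c=0 d=-89/93
  seg 1: a=-1 b=-271/93 c=-89/31 d=166/93
  seg 2: a=-5 b=-307/93 c=77/31 d=-77/279
S(7/4) = -4015/992

Δ: Δ0=-1, Δ1=-4, Δ2=5/3
row 1: diag=4, rhs=-18; c'=1/4, d'=-9/2
row 2: denom=8−1·1/4=31/4; d'=(34−1·-9/2)/(31/4)=154/31
back: M2=154/31
back: M1=-9/2−1/4·154/31=-178/31
M: M0=0, M1=-178/31, M2=154/31, M3=0
seg 0: a=0, c=M0/2=0, d=(M1−M0)/(6·1)=-89/93, b=Δ0−h0·(2M0+M1)/6=-4/93
seg 1: a=-1, c=M1/2=-89/31, d=(M2−M1)/(6·1)=166/93, b=Δ1−h1·(2M1+M2)/6=-271/93
seg 2: a=-5, c=M2/2=77/31, d=(M3−M2)/(6·3)=-77/279, b=Δ2−h2·(2M2+M3)/6=-307/93
t_q=7/4 → seg 1, τ=3/4; S=-1+-271/93·τ+-89/31·τ²+166/93·τ³=-4015/992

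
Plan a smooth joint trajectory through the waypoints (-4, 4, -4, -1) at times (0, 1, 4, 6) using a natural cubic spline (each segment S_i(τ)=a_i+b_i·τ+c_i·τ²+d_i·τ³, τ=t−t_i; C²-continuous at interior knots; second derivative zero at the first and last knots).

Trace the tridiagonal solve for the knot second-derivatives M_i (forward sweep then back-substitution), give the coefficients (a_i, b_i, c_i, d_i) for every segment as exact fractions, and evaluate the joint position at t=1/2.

Δ: Δ0=8, Δ1=-8/3, Δ2=3/2
row 1: diag=8, rhs=-64; c'=3/8, d'=-8
row 2: denom=10−3·3/8=71/8; d'=(25−3·-8)/(71/8)=392/71
back: M2=392/71
back: M1=-8−3/8·392/71=-715/71
M: M0=0, M1=-715/71, M2=392/71, M3=0
seg 0: a=-4, c=M0/2=0, d=(M1−M0)/(6·1)=-715/426, b=Δ0−h0·(2M0+M1)/6=4123/426
seg 1: a=4, c=M1/2=-715/142, d=(M2−M1)/(6·3)=123/142, b=Δ1−h1·(2M1+M2)/6=989/213
seg 2: a=-4, c=M2/2=196/71, d=(M3−M2)/(6·2)=-98/213, b=Δ2−h2·(2M2+M3)/6=-929/426
t_q=1/2 → seg 0, τ=1/2; S=-4+4123/426·τ+0·τ²+-715/426·τ³=715/1136

  seg 0: a=-4 b=4123/426 c=0 d=-715/426
  seg 1: a=4 b=989/213 c=-715/142 d=123/142
  seg 2: a=-4 b=-929/426 c=196/71 d=-98/213
S(1/2) = 715/1136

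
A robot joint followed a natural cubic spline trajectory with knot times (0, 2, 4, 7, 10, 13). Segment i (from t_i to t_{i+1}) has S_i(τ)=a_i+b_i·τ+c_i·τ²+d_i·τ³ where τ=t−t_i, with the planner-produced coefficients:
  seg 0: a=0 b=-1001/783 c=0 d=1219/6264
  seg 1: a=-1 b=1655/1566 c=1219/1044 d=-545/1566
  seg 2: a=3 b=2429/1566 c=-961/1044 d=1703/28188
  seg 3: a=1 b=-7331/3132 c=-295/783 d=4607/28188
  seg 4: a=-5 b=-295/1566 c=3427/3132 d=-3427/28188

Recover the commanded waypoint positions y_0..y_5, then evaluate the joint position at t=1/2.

y_0=0 y_1=-1 y_2=3 y_3=1 y_4=-5 y_5=1
S(1/2) = -10271/16704

y_0 = S_0(0) = a_0 = 0
y_1 = S_1(0) = a_1 = -1
y_2 = S_2(0) = a_2 = 3
y_3 = S_3(0) = a_3 = 1
y_4 = S_4(0) = a_4 = -5
y_5 = S_4(3) = 1
t_q=1/2 is in segment 0 (τ=1/2); S_0(τ)=-10271/16704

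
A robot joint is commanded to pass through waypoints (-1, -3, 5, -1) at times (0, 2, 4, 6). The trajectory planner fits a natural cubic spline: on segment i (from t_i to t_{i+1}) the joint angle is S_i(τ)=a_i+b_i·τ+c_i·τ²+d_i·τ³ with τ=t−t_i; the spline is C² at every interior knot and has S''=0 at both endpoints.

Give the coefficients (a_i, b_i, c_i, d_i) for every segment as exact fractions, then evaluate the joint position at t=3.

Δ: Δ0=-1, Δ1=4, Δ2=-3
row 1: diag=8, rhs=30; c'=1/4, d'=15/4
row 2: denom=8−2·1/4=15/2; d'=(-42−2·15/4)/(15/2)=-33/5
back: M2=-33/5
back: M1=15/4−1/4·-33/5=27/5
M: M0=0, M1=27/5, M2=-33/5, M3=0
seg 0: a=-1, c=M0/2=0, d=(M1−M0)/(6·2)=9/20, b=Δ0−h0·(2M0+M1)/6=-14/5
seg 1: a=-3, c=M1/2=27/10, d=(M2−M1)/(6·2)=-1, b=Δ1−h1·(2M1+M2)/6=13/5
seg 2: a=5, c=M2/2=-33/10, d=(M3−M2)/(6·2)=11/20, b=Δ2−h2·(2M2+M3)/6=7/5
t_q=3 → seg 1, τ=1; S=-3+13/5·τ+27/10·τ²+-1·τ³=13/10

  seg 0: a=-1 b=-14/5 c=0 d=9/20
  seg 1: a=-3 b=13/5 c=27/10 d=-1
  seg 2: a=5 b=7/5 c=-33/10 d=11/20
S(3) = 13/10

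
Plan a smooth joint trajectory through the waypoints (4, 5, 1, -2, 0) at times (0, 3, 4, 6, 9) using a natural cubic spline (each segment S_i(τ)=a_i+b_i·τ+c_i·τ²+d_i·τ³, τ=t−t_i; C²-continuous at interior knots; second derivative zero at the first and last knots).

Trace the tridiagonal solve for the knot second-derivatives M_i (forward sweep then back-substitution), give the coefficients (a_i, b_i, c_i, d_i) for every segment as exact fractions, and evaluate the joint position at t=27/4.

Δ: Δ0=1/3, Δ1=-4, Δ2=-3/2, Δ3=2/3
row 1: diag=8, rhs=-26; c'=1/8, d'=-13/4
row 2: denom=6−1·1/8=47/8; d'=(15−1·-13/4)/(47/8)=146/47
row 3: denom=10−2·16/47=438/47; d'=(13−2·146/47)/(438/47)=319/438
back: M3=319/438
back: M2=146/47−16/47·319/438=626/219
back: M1=-13/4−1/8·626/219=-790/219
M: M0=0, M1=-790/219, M2=626/219, M3=319/438, M4=0
seg 0: a=4, c=M0/2=0, d=(M1−M0)/(6·3)=-395/1971, b=Δ0−h0·(2M0+M1)/6=156/73
seg 1: a=5, c=M1/2=-395/219, d=(M2−M1)/(6·1)=236/219, b=Δ1−h1·(2M1+M2)/6=-239/73
seg 2: a=1, c=M2/2=313/219, d=(M3−M2)/(6·2)=-311/1752, b=Δ2−h2·(2M2+M3)/6=-799/219
seg 3: a=-2, c=M3/2=319/876, d=(M4−M3)/(6·3)=-319/7884, b=Δ3−h3·(2M3+M4)/6=-9/146
t_q=27/4 → seg 3, τ=3/4; S=-2+-9/146·τ+319/876·τ²+-319/7884·τ³=-34731/18688

  seg 0: a=4 b=156/73 c=0 d=-395/1971
  seg 1: a=5 b=-239/73 c=-395/219 d=236/219
  seg 2: a=1 b=-799/219 c=313/219 d=-311/1752
  seg 3: a=-2 b=-9/146 c=319/876 d=-319/7884
S(27/4) = -34731/18688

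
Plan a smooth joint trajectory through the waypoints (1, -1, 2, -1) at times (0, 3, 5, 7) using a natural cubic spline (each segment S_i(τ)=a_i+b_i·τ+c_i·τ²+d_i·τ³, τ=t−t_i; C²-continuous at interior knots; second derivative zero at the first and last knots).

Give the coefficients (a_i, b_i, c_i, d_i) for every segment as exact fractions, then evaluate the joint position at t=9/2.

  seg 0: a=1 b=-181/114 c=0 d=35/342
  seg 1: a=-1 b=67/57 c=35/38 d=-173/456
  seg 2: a=2 b=35/114 c=-103/76 d=103/456
S(9/2) = 1891/1216

Δ: Δ0=-2/3, Δ1=3/2, Δ2=-3/2
row 1: diag=10, rhs=13; c'=1/5, d'=13/10
row 2: denom=8−2·1/5=38/5; d'=(-18−2·13/10)/(38/5)=-103/38
back: M2=-103/38
back: M1=13/10−1/5·-103/38=35/19
M: M0=0, M1=35/19, M2=-103/38, M3=0
seg 0: a=1, c=M0/2=0, d=(M1−M0)/(6·3)=35/342, b=Δ0−h0·(2M0+M1)/6=-181/114
seg 1: a=-1, c=M1/2=35/38, d=(M2−M1)/(6·2)=-173/456, b=Δ1−h1·(2M1+M2)/6=67/57
seg 2: a=2, c=M2/2=-103/76, d=(M3−M2)/(6·2)=103/456, b=Δ2−h2·(2M2+M3)/6=35/114
t_q=9/2 → seg 1, τ=3/2; S=-1+67/57·τ+35/38·τ²+-173/456·τ³=1891/1216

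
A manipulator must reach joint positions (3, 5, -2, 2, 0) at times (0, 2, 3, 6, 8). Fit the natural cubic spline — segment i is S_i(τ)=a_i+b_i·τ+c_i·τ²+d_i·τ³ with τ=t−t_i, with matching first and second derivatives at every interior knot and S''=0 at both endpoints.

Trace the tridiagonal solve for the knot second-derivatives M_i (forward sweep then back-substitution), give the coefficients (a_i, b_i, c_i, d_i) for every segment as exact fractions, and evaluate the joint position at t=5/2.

Δ: Δ0=1, Δ1=-7, Δ2=4/3, Δ3=-1
row 1: diag=6, rhs=-48; c'=1/6, d'=-8
row 2: denom=8−1·1/6=47/6; d'=(50−1·-8)/(47/6)=348/47
row 3: denom=10−3·18/47=416/47; d'=(-14−3·348/47)/(416/47)=-851/208
back: M3=-851/208
back: M2=348/47−18/47·-851/208=933/104
back: M1=-8−1/6·933/104=-1975/208
M: M0=0, M1=-1975/208, M2=933/104, M3=-851/208, M4=0
seg 0: a=3, c=M0/2=0, d=(M1−M0)/(6·2)=-1975/2496, b=Δ0−h0·(2M0+M1)/6=2599/624
seg 1: a=5, c=M1/2=-1975/416, d=(M2−M1)/(6·1)=3841/1248, b=Δ1−h1·(2M1+M2)/6=-1663/312
seg 2: a=-2, c=M2/2=933/208, d=(M3−M2)/(6·3)=-209/288, b=Δ2−h2·(2M2+M3)/6=-6979/1248
seg 3: a=2, c=M3/2=-851/416, d=(M4−M3)/(6·2)=851/2496, b=Δ3−h3·(2M3+M4)/6=539/312
t_q=5/2 → seg 1, τ=1/2; S=5+-1663/312·τ+-1975/416·τ²+3841/1248·τ³=5101/3328

  seg 0: a=3 b=2599/624 c=0 d=-1975/2496
  seg 1: a=5 b=-1663/312 c=-1975/416 d=3841/1248
  seg 2: a=-2 b=-6979/1248 c=933/208 d=-209/288
  seg 3: a=2 b=539/312 c=-851/416 d=851/2496
S(5/2) = 5101/3328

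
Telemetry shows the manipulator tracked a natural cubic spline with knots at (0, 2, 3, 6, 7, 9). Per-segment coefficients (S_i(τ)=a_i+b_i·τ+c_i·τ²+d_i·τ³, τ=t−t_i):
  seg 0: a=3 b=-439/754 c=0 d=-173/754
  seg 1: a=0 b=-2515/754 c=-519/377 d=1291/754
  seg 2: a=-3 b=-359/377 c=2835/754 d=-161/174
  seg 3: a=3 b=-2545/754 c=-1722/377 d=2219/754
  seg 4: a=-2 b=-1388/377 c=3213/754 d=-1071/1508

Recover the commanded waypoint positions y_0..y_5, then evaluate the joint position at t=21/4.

y_0 = S_0(0) = a_0 = 3
y_1 = S_1(0) = a_1 = 0
y_2 = S_2(0) = a_2 = -3
y_3 = S_3(0) = a_3 = 3
y_4 = S_4(0) = a_4 = -2
y_5 = S_4(2) = 2
t_q=21/4 is in segment 2 (τ=9/4); S_2(τ)=161781/48256

y_0=3 y_1=0 y_2=-3 y_3=3 y_4=-2 y_5=2
S(21/4) = 161781/48256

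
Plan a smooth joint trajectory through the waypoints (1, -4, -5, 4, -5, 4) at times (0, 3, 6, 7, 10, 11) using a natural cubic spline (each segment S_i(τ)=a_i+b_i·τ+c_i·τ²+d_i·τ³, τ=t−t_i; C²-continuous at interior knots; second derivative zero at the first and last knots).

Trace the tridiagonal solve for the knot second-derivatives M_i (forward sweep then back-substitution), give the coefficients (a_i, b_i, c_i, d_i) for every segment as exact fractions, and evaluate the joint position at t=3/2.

Δ: Δ0=-5/3, Δ1=-1/3, Δ2=9, Δ3=-3, Δ4=9
row 1: diag=12, rhs=8; c'=1/4, d'=2/3
row 2: denom=8−3·1/4=29/4; d'=(56−3·2/3)/(29/4)=216/29
row 3: denom=8−1·4/29=228/29; d'=(-72−1·216/29)/(228/29)=-192/19
row 4: denom=8−3·29/76=521/76; d'=(72−3·-192/19)/(521/76)=7776/521
back: M4=7776/521
back: M3=-192/19−29/76·7776/521=-8232/521
back: M2=216/29−4/29·-8232/521=5016/521
back: M1=2/3−1/4·5016/521=-2720/1563
M: M0=0, M1=-2720/1563, M2=5016/521, M3=-8232/521, M4=7776/521, M5=0
seg 0: a=1, c=M0/2=0, d=(M1−M0)/(6·3)=-1360/14067, b=Δ0−h0·(2M0+M1)/6=-415/521
seg 1: a=-4, c=M1/2=-1360/1563, d=(M2−M1)/(6·3)=8884/14067, b=Δ1−h1·(2M1+M2)/6=-1775/521
seg 2: a=-5, c=M2/2=2508/521, d=(M3−M2)/(6·1)=-2208/521, b=Δ2−h2·(2M2+M3)/6=4389/521
seg 3: a=4, c=M3/2=-4116/521, d=(M4−M3)/(6·3)=2668/1563, b=Δ3−h3·(2M3+M4)/6=2781/521
seg 4: a=-5, c=M4/2=3888/521, d=(M5−M4)/(6·1)=-1296/521, b=Δ4−h4·(2M4+M5)/6=2097/521
t_q=3/2 → seg 0, τ=3/2; S=1+-415/521·τ+0·τ²+-1360/14067·τ³=-543/1042

  seg 0: a=1 b=-415/521 c=0 d=-1360/14067
  seg 1: a=-4 b=-1775/521 c=-1360/1563 d=8884/14067
  seg 2: a=-5 b=4389/521 c=2508/521 d=-2208/521
  seg 3: a=4 b=2781/521 c=-4116/521 d=2668/1563
  seg 4: a=-5 b=2097/521 c=3888/521 d=-1296/521
S(3/2) = -543/1042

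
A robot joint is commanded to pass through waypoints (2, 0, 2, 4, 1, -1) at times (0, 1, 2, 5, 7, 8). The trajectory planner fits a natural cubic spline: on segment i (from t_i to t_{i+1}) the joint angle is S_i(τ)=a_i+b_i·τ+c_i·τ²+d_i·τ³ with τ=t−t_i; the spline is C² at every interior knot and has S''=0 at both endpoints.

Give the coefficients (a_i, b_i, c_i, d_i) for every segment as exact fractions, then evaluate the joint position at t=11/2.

  seg 0: a=2 b=-3491/1140 c=0 d=1211/1140
  seg 1: a=0 b=71/570 c=1211/380 d=-299/228
  seg 2: a=2 b=2923/1140 c=-71/95 d=131/3420
  seg 3: a=4 b=-101/114 c=-153/380 d=109/2280
  seg 4: a=1 b=-548/285 c=-11/95 d=11/285
S(11/2) = 21051/6080

Δ: Δ0=-2, Δ1=2, Δ2=2/3, Δ3=-3/2, Δ4=-2
row 1: diag=4, rhs=24; c'=1/4, d'=6
row 2: denom=8−1·1/4=31/4; d'=(-8−1·6)/(31/4)=-56/31
row 3: denom=10−3·12/31=274/31; d'=(-13−3·-56/31)/(274/31)=-235/274
row 4: denom=6−2·31/137=760/137; d'=(-3−2·-235/274)/(760/137)=-22/95
back: M4=-22/95
back: M3=-235/274−31/137·-22/95=-153/190
back: M2=-56/31−12/31·-153/190=-142/95
back: M1=6−1/4·-142/95=1211/190
M: M0=0, M1=1211/190, M2=-142/95, M3=-153/190, M4=-22/95, M5=0
seg 0: a=2, c=M0/2=0, d=(M1−M0)/(6·1)=1211/1140, b=Δ0−h0·(2M0+M1)/6=-3491/1140
seg 1: a=0, c=M1/2=1211/380, d=(M2−M1)/(6·1)=-299/228, b=Δ1−h1·(2M1+M2)/6=71/570
seg 2: a=2, c=M2/2=-71/95, d=(M3−M2)/(6·3)=131/3420, b=Δ2−h2·(2M2+M3)/6=2923/1140
seg 3: a=4, c=M3/2=-153/380, d=(M4−M3)/(6·2)=109/2280, b=Δ3−h3·(2M3+M4)/6=-101/114
seg 4: a=1, c=M4/2=-11/95, d=(M5−M4)/(6·1)=11/285, b=Δ4−h4·(2M4+M5)/6=-548/285
t_q=11/2 → seg 3, τ=1/2; S=4+-101/114·τ+-153/380·τ²+109/2280·τ³=21051/6080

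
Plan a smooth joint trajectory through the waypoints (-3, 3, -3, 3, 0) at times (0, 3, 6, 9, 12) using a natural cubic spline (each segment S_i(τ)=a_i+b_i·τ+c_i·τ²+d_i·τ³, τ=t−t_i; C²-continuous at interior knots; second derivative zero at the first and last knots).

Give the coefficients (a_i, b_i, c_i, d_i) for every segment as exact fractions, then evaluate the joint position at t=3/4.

Δ: Δ0=2, Δ1=-2, Δ2=2, Δ3=-1
row 1: diag=12, rhs=-24; c'=1/4, d'=-2
row 2: denom=12−3·1/4=45/4; d'=(24−3·-2)/(45/4)=8/3
row 3: denom=12−3·4/15=56/5; d'=(-18−3·8/3)/(56/5)=-65/28
back: M3=-65/28
back: M2=8/3−4/15·-65/28=23/7
back: M1=-2−1/4·23/7=-79/28
M: M0=0, M1=-79/28, M2=23/7, M3=-65/28, M4=0
seg 0: a=-3, c=M0/2=0, d=(M1−M0)/(6·3)=-79/504, b=Δ0−h0·(2M0+M1)/6=191/56
seg 1: a=3, c=M1/2=-79/56, d=(M2−M1)/(6·3)=19/56, b=Δ1−h1·(2M1+M2)/6=-23/28
seg 2: a=-3, c=M2/2=23/14, d=(M3−M2)/(6·3)=-157/504, b=Δ2−h2·(2M2+M3)/6=-1/8
seg 3: a=3, c=M3/2=-65/56, d=(M4−M3)/(6·3)=65/504, b=Δ3−h3·(2M3+M4)/6=37/28
t_q=3/4 → seg 0, τ=3/4; S=-3+191/56·τ+0·τ²+-79/504·τ³=-1821/3584

  seg 0: a=-3 b=191/56 c=0 d=-79/504
  seg 1: a=3 b=-23/28 c=-79/56 d=19/56
  seg 2: a=-3 b=-1/8 c=23/14 d=-157/504
  seg 3: a=3 b=37/28 c=-65/56 d=65/504
S(3/4) = -1821/3584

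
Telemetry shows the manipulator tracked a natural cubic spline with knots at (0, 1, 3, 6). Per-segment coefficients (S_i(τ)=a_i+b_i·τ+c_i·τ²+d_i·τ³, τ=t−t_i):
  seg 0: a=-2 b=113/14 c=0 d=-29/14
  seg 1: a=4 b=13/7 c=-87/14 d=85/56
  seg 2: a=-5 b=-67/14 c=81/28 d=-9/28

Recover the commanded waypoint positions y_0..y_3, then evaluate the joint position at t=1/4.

y_0 = S_0(0) = a_0 = -2
y_1 = S_1(0) = a_1 = 4
y_2 = S_2(0) = a_2 = -5
y_3 = S_2(3) = -2
t_q=1/4 is in segment 0 (τ=1/4); S_0(τ)=-13/896

y_0=-2 y_1=4 y_2=-5 y_3=-2
S(1/4) = -13/896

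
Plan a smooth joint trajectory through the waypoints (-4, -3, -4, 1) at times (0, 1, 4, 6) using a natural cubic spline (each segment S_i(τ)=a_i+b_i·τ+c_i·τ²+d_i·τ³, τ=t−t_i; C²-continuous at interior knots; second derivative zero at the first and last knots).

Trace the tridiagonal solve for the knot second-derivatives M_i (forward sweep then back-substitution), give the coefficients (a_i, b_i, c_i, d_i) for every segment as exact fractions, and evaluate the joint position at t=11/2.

  seg 0: a=-4 b=557/426 c=0 d=-131/426
  seg 1: a=-3 b=82/213 c=-131/142 d=97/426
  seg 2: a=-4 b=425/426 c=80/71 d=-40/213
S(11/2) = -171/284

Δ: Δ0=1, Δ1=-1/3, Δ2=5/2
row 1: diag=8, rhs=-8; c'=3/8, d'=-1
row 2: denom=10−3·3/8=71/8; d'=(17−3·-1)/(71/8)=160/71
back: M2=160/71
back: M1=-1−3/8·160/71=-131/71
M: M0=0, M1=-131/71, M2=160/71, M3=0
seg 0: a=-4, c=M0/2=0, d=(M1−M0)/(6·1)=-131/426, b=Δ0−h0·(2M0+M1)/6=557/426
seg 1: a=-3, c=M1/2=-131/142, d=(M2−M1)/(6·3)=97/426, b=Δ1−h1·(2M1+M2)/6=82/213
seg 2: a=-4, c=M2/2=80/71, d=(M3−M2)/(6·2)=-40/213, b=Δ2−h2·(2M2+M3)/6=425/426
t_q=11/2 → seg 2, τ=3/2; S=-4+425/426·τ+80/71·τ²+-40/213·τ³=-171/284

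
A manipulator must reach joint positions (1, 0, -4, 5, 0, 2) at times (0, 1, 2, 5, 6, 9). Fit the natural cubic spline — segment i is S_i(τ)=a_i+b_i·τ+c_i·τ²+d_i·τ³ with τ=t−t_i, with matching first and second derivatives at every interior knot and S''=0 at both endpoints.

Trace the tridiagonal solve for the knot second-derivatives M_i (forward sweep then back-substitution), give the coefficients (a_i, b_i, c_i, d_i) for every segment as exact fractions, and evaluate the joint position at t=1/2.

  seg 0: a=1 b=281/1665 c=0 d=-1946/1665
  seg 1: a=0 b=-5557/1665 c=-1946/555 d=947/333
  seg 2: a=-4 b=-3028/1665 c=2789/555 d=-17078/14985
  seg 3: a=5 b=-812/333 c=-8711/1665 d=494/185
  seg 4: a=0 b=-8144/1665 c=4627/1665 d=-4627/14985
S(1/2) = 2083/2220

Δ: Δ0=-1, Δ1=-4, Δ2=3, Δ3=-5, Δ4=2/3
row 1: diag=4, rhs=-18; c'=1/4, d'=-9/2
row 2: denom=8−1·1/4=31/4; d'=(42−1·-9/2)/(31/4)=6
row 3: denom=8−3·12/31=212/31; d'=(-48−3·6)/(212/31)=-1023/106
row 4: denom=8−1·31/212=1665/212; d'=(34−1·-1023/106)/(1665/212)=9254/1665
back: M4=9254/1665
back: M3=-1023/106−31/212·9254/1665=-17422/1665
back: M2=6−12/31·-17422/1665=5578/555
back: M1=-9/2−1/4·5578/555=-3892/555
M: M0=0, M1=-3892/555, M2=5578/555, M3=-17422/1665, M4=9254/1665, M5=0
seg 0: a=1, c=M0/2=0, d=(M1−M0)/(6·1)=-1946/1665, b=Δ0−h0·(2M0+M1)/6=281/1665
seg 1: a=0, c=M1/2=-1946/555, d=(M2−M1)/(6·1)=947/333, b=Δ1−h1·(2M1+M2)/6=-5557/1665
seg 2: a=-4, c=M2/2=2789/555, d=(M3−M2)/(6·3)=-17078/14985, b=Δ2−h2·(2M2+M3)/6=-3028/1665
seg 3: a=5, c=M3/2=-8711/1665, d=(M4−M3)/(6·1)=494/185, b=Δ3−h3·(2M3+M4)/6=-812/333
seg 4: a=0, c=M4/2=4627/1665, d=(M5−M4)/(6·3)=-4627/14985, b=Δ4−h4·(2M4+M5)/6=-8144/1665
t_q=1/2 → seg 0, τ=1/2; S=1+281/1665·τ+0·τ²+-1946/1665·τ³=2083/2220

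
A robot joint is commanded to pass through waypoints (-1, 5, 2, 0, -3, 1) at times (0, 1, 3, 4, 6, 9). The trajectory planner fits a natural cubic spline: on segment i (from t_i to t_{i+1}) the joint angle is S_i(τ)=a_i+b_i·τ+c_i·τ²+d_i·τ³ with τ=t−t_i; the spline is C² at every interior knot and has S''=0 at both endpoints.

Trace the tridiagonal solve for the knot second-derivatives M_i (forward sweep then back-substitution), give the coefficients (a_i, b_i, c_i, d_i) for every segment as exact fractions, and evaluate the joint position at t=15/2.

  seg 0: a=-1 b=38347/5196 c=0 d=-7171/5196
  seg 1: a=5 b=8417/2598 c=-7171/1732 d=9199/10392
  seg 2: a=2 b=-3506/1299 c=507/433 d=-613/1299
  seg 3: a=0 b=-2303/1299 c=-106/433 d=1981/10392
  seg 4: a=-3 b=-1207/2598 c=1557/1732 d=-173/1732
S(15/2) = -27869/13856

Δ: Δ0=6, Δ1=-3/2, Δ2=-2, Δ3=-3/2, Δ4=4/3
row 1: diag=6, rhs=-45; c'=1/3, d'=-15/2
row 2: denom=6−2·1/3=16/3; d'=(-3−2·-15/2)/(16/3)=9/4
row 3: denom=6−1·3/16=93/16; d'=(3−1·9/4)/(93/16)=4/31
row 4: denom=10−2·32/93=866/93; d'=(17−2·4/31)/(866/93)=1557/866
back: M4=1557/866
back: M3=4/31−32/93·1557/866=-212/433
back: M2=9/4−3/16·-212/433=1014/433
back: M1=-15/2−1/3·1014/433=-7171/866
M: M0=0, M1=-7171/866, M2=1014/433, M3=-212/433, M4=1557/866, M5=0
seg 0: a=-1, c=M0/2=0, d=(M1−M0)/(6·1)=-7171/5196, b=Δ0−h0·(2M0+M1)/6=38347/5196
seg 1: a=5, c=M1/2=-7171/1732, d=(M2−M1)/(6·2)=9199/10392, b=Δ1−h1·(2M1+M2)/6=8417/2598
seg 2: a=2, c=M2/2=507/433, d=(M3−M2)/(6·1)=-613/1299, b=Δ2−h2·(2M2+M3)/6=-3506/1299
seg 3: a=0, c=M3/2=-106/433, d=(M4−M3)/(6·2)=1981/10392, b=Δ3−h3·(2M3+M4)/6=-2303/1299
seg 4: a=-3, c=M4/2=1557/1732, d=(M5−M4)/(6·3)=-173/1732, b=Δ4−h4·(2M4+M5)/6=-1207/2598
t_q=15/2 → seg 4, τ=3/2; S=-3+-1207/2598·τ+1557/1732·τ²+-173/1732·τ³=-27869/13856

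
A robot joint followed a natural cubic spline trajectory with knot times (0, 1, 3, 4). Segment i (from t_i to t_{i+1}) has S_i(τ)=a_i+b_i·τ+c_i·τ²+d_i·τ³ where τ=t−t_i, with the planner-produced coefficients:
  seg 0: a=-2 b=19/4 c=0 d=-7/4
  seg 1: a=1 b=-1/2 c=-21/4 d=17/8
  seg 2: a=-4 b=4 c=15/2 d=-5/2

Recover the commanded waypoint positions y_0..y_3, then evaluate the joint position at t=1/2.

y_0=-2 y_1=1 y_2=-4 y_3=5
S(1/2) = 5/32

y_0 = S_0(0) = a_0 = -2
y_1 = S_1(0) = a_1 = 1
y_2 = S_2(0) = a_2 = -4
y_3 = S_2(1) = 5
t_q=1/2 is in segment 0 (τ=1/2); S_0(τ)=5/32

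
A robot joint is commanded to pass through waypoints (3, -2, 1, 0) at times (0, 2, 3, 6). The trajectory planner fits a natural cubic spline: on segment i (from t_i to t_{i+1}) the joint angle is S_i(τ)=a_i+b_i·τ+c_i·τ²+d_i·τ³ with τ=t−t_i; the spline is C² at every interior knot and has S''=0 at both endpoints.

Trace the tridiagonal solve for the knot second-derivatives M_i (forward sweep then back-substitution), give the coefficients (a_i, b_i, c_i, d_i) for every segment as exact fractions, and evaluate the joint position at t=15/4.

  seg 0: a=3 b=-1273/282 c=0 d=71/141
  seg 1: a=-2 b=431/282 c=142/47 d=-437/282
  seg 2: a=1 b=412/141 c=-153/94 d=17/94
S(15/4) = 14151/6016

Δ: Δ0=-5/2, Δ1=3, Δ2=-1/3
row 1: diag=6, rhs=33; c'=1/6, d'=11/2
row 2: denom=8−1·1/6=47/6; d'=(-20−1·11/2)/(47/6)=-153/47
back: M2=-153/47
back: M1=11/2−1/6·-153/47=284/47
M: M0=0, M1=284/47, M2=-153/47, M3=0
seg 0: a=3, c=M0/2=0, d=(M1−M0)/(6·2)=71/141, b=Δ0−h0·(2M0+M1)/6=-1273/282
seg 1: a=-2, c=M1/2=142/47, d=(M2−M1)/(6·1)=-437/282, b=Δ1−h1·(2M1+M2)/6=431/282
seg 2: a=1, c=M2/2=-153/94, d=(M3−M2)/(6·3)=17/94, b=Δ2−h2·(2M2+M3)/6=412/141
t_q=15/4 → seg 2, τ=3/4; S=1+412/141·τ+-153/94·τ²+17/94·τ³=14151/6016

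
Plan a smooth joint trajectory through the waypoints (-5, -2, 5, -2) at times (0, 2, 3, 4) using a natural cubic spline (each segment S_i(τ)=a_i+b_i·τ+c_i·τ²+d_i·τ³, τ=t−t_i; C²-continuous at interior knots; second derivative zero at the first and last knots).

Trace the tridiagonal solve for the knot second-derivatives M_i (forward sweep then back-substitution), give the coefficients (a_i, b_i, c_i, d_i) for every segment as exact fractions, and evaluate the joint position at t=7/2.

Δ: Δ0=3/2, Δ1=7, Δ2=-7
row 1: diag=6, rhs=33; c'=1/6, d'=11/2
row 2: denom=4−1·1/6=23/6; d'=(-84−1·11/2)/(23/6)=-537/23
back: M2=-537/23
back: M1=11/2−1/6·-537/23=216/23
M: M0=0, M1=216/23, M2=-537/23, M3=0
seg 0: a=-5, c=M0/2=0, d=(M1−M0)/(6·2)=18/23, b=Δ0−h0·(2M0+M1)/6=-75/46
seg 1: a=-2, c=M1/2=108/23, d=(M2−M1)/(6·1)=-251/46, b=Δ1−h1·(2M1+M2)/6=357/46
seg 2: a=5, c=M2/2=-537/46, d=(M3−M2)/(6·1)=179/46, b=Δ2−h2·(2M2+M3)/6=18/23
t_q=7/2 → seg 2, τ=1/2; S=5+18/23·τ+-537/46·τ²+179/46·τ³=1089/368

  seg 0: a=-5 b=-75/46 c=0 d=18/23
  seg 1: a=-2 b=357/46 c=108/23 d=-251/46
  seg 2: a=5 b=18/23 c=-537/46 d=179/46
S(7/2) = 1089/368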